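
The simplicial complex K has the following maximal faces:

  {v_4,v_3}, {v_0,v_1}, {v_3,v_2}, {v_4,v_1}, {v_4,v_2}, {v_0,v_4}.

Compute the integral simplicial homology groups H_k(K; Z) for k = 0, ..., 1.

H_0 ≅ Z,  H_1 ≅ Z^2.

We work with the vertex ordering v_0 < v_1 < v_2 < v_3 < v_4. The simplices of K, each written with vertices in increasing order, are:

  0-simplices (5): [v_0], [v_1], [v_2], [v_3], [v_4]
  1-simplices (6): [v_0,v_1], [v_0,v_4], [v_1,v_4], [v_2,v_3], [v_2,v_4], [v_3,v_4]

so the chain groups are C_0 ≅ Z^5, C_1 ≅ Z^6.

Boundary ∂_1: C_1 → C_0 maps an edge to its endpoints' difference, ∂[p,q] = q − p.
The 5×6 boundary matrix has rank 4 and Smith normal form diag(1,1,1,1).

Computing H_k = (kernel of ∂_k) / (image of ∂_{k+1}):

  H_0: rank C_0 − rank ∂_1 = 5 − 4 = 1, and the invariant factors of ∂_1 are all 1, so H_0 ≅ Z.
  H_1: rank ker ∂_1 − rank ∂_2 = (6 − 4) − 0 = 2, and there is no ∂_2, so H_1 ≅ Z^2.

As a check, the Euler characteristic is 5 − 6 = -1, which agrees with 1 − 2 = -1.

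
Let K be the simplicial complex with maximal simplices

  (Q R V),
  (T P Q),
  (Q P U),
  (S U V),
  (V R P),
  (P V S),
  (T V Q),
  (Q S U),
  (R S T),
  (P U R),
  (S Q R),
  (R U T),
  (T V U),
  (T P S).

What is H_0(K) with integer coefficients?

H_0 ≅ Z.

Take the total order P < Q < R < S < T < U < V on the vertex set. Then K (dimension 2) consists of the simplices:

  0-simplices (7): P, Q, R, S, T, U, V
  1-simplices (21): PQ, PR, PS, PT, PU, PV, QR, QS, QT, QU, QV, RS, RT, RU, RV, ST, SU, SV, TU, TV, UV
  2-simplices (14): PQT, PQU, PRU, PRV, PST, PSV, QRS, QRV, QSU, QTV, RST, RTU, SUV, TUV

Hence C_0 ≅ Z^7, C_1 ≅ Z^21, C_2 ≅ Z^14.

The boundary map ∂_1: C_1 → C_0 maps an edge to its endpoints' difference, ∂[p,q] = q − p. For instance
  ∂QS = S − Q.
This gives a 7×21 integer matrix of rank 6; reducing to Smith normal form yields diagonal entries (1,1,1,1,1,1).

Boundary ∂_2: C_2 → C_1 maps a triangle to the signed sum of its edges. For instance
  ∂TUV = UV − TV + TU,
  ∂RST = ST − RT + RS.
The 21×14 boundary matrix has rank 13 and Smith normal form diag(1,1,1,1,1,1,1,1,1,1,1,1,1).

From H_k ≅ ker(∂_k) / im(∂_{k+1}) we obtain:

  H_0: rank C_0 − rank ∂_1 = 7 − 6 = 1, and the invariant factors of ∂_1 are all 1, so H_0 = Z.

(K is a triangulation of the torus T^2.)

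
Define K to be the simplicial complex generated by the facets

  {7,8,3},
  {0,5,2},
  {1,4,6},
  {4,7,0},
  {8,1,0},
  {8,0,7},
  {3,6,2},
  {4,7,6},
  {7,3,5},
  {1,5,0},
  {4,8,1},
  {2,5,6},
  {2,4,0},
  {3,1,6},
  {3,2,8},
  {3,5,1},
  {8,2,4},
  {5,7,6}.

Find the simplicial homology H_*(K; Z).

Take the total order 0 < 1 < 2 < 3 < 4 < 5 < 6 < 7 < 8 on the vertex set. Then K (dimension 2) consists of the simplices:

  0-simplices (9): [0], [1], [2], [3], [4], [5], [6], [7], [8]
  1-simplices (27): (27 of them)
  2-simplices (18): [0,1,5], [0,1,8], [0,2,4], [0,2,5], [0,4,7], [0,7,8], [1,3,5], [1,3,6], [1,4,6], [1,4,8], [2,3,6], [2,3,8], [2,4,8], [2,5,6], [3,5,7], [3,7,8], [4,6,7], [5,6,7]

Hence C_0 ≅ Z^9, C_1 ≅ Z^27, C_2 ≅ Z^18.

Boundary ∂_1: C_1 → C_0 maps an edge to its endpoints' difference, ∂[p,q] = q − p.
This gives a 9×27 integer matrix of rank 8; reducing to Smith normal form yields diagonal entries (1,1,1,1,1,1,1,1).

∂_2: C_2 → C_1 maps a triangle to the signed sum of its edges. For instance
  ∂[5,6,7] = [6,7] − [5,7] + [5,6],
  ∂[0,2,5] = [2,5] − [0,5] + [0,2].
This gives a 27×18 integer matrix of rank 18; reducing to Smith normal form yields diagonal entries (1,1,1,1,1,1,1,1,1,1,1,1,1,1,1,1,1,2).

Reading off H_k = ker ∂_k / im ∂_{k+1}:

  H_0: rank C_0 − rank ∂_1 = 9 − 8 = 1, and the invariant factors of ∂_1 are all 1, so H_0 ≅ Z.
  H_1: rank ker ∂_1 − rank ∂_2 = (27 − 8) − 18 = 1, and ∂_2 has invariant factor 2 > 1, so H_1 ≅ Z ⊕ Z/2.
  H_2: rank ker ∂_2 − rank ∂_3 = (18 − 18) − 0 = 0, and there is no ∂_3, so H_2 ≅ 0.

As a check, the Euler characteristic is 9 − 27 + 18 = 0, which agrees with 1 − 1 + 0 = 0.

H_0 = Z,  H_1 = Z ⊕ Z/2,  H_2 = 0.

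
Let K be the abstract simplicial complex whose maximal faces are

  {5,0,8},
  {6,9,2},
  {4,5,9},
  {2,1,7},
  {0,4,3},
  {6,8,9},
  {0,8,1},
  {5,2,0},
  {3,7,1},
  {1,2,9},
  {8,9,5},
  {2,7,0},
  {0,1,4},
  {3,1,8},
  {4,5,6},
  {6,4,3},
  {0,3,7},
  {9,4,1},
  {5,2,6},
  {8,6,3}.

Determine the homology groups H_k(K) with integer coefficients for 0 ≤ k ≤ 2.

H_0 = Z,  H_1 = Z ⊕ Z/2,  H_2 = 0.

Fix the vertex order 0 < 1 < 2 < 3 < 4 < 5 < 6 < 7 < 8 < 9 and write every simplex with vertices in increasing order. Then dim K = 2 and the simplices of K are:

  0-simplices (10): [0], [1], [2], [3], [4], [5], [6], [7], [8], [9]
  1-simplices (30): (30 of them)
  2-simplices (20): (20 of them)

Hence C_0 ≅ Z^10, C_1 ≅ Z^30, C_2 ≅ Z^20.

The boundary map ∂_1: C_1 → C_0 is given by ∂[p,q] = [q] − [p].
The resulting 10×30 matrix has rank 9, and its Smith normal form has invariant factors (1,1,1,1,1,1,1,1,1).

Boundary ∂_2: C_2 → C_1 sends each 2-simplex [p,q,r] to [q,r] − [p,r] + [p,q]. For instance
  ∂[5,8,9] = [8,9] − [5,9] + [5,8],
  ∂[2,6,9] = [6,9] − [2,9] + [2,6].
The resulting 30×20 matrix has rank 20, and its Smith normal form has invariant factors (1,1,1,1,1,1,1,1,1,1,1,1,1,1,1,1,1,1,1,2).

Now H_k = ker ∂_k / im ∂_{k+1}, so:

  H_0: rank C_0 − rank ∂_1 = 10 − 9 = 1, and the invariant factors of ∂_1 are all 1, so H_0 = Z.
  H_1: rank ker ∂_1 − rank ∂_2 = (30 − 9) − 20 = 1, and ∂_2 has invariant factor 2 > 1, so H_1 = Z ⊕ Z/2.
  H_2: rank ker ∂_2 − rank ∂_3 = (20 − 20) − 0 = 0, and there is no ∂_3, so H_2 = 0.

As a check, the Euler characteristic is 10 − 30 + 20 = 0, which agrees with 1 − 1 + 0 = 0.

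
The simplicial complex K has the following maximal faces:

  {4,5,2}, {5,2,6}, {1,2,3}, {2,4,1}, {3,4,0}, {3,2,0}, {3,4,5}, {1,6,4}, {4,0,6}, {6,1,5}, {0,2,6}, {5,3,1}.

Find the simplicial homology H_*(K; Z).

We work with the vertex ordering 0 < 1 < 2 < 3 < 4 < 5 < 6. The simplices of K, each written with vertices in increasing order, are:

  0-simplices (7): [0], [1], [2], [3], [4], [5], [6]
  1-simplices (18): [0,2], [0,3], [0,4], [0,6], [1,2], [1,3], [1,4], [1,5], [1,6], [2,3], [2,4], [2,5], [2,6], [3,4], [3,5], [4,5], [4,6], [5,6]
  2-simplices (12): [0,2,3], [0,2,6], [0,3,4], [0,4,6], [1,2,3], [1,2,4], [1,3,5], [1,4,6], [1,5,6], [2,4,5], [2,5,6], [3,4,5]

so the chain groups are C_0 ≅ Z^7, C_1 ≅ Z^18, C_2 ≅ Z^12.

The boundary map ∂_1: C_1 → C_0 sends each edge [p,q] (with p < q) to q − p. For instance
  ∂[0,4] = [4] − [0].
The 7×18 boundary matrix has rank 6 and Smith normal form diag(1,1,1,1,1,1).

The boundary map ∂_2: C_2 → C_1 sends each 2-simplex [p,q,r] to [q,r] − [p,r] + [p,q]. For instance
  ∂[2,5,6] = [5,6] − [2,6] + [2,5],
  ∂[0,2,6] = [2,6] − [0,6] + [0,2].
As a 18×12 matrix over Z this has rank 12, with invariant factors (1,1,1,1,1,1,1,1,1,1,1,2).

Reading off H_k = ker ∂_k / im ∂_{k+1}:

  H_0: rank C_0 − rank ∂_1 = 7 − 6 = 1, and the invariant factors of ∂_1 are all 1, so H_0 = Z.
  H_1: rank ker ∂_1 − rank ∂_2 = (18 − 6) − 12 = 0, and ∂_2 has invariant factor 2 > 1, so H_1 = Z/2.
  H_2: rank ker ∂_2 − rank ∂_3 = (12 − 12) − 0 = 0, and there is no ∂_3, so H_2 = 0.

(K is a triangulation of the real projective plane RP^2.)

H_0 = Z,  H_1 = Z/2,  H_2 = 0.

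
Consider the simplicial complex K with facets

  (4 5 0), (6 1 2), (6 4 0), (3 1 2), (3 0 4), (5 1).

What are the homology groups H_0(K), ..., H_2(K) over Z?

Order the vertices as 0 < 1 < 2 < 3 < 4 < 5 < 6. Listing each simplex with vertices in this order, K has dimension 2 with simplices:

  0-simplices (7): [0], [1], [2], [3], [4], [5], [6]
  1-simplices (13): [0,3], [0,4], [0,5], [0,6], [1,2], [1,3], [1,5], [1,6], [2,3], [2,6], [3,4], [4,5], [4,6]
  2-simplices (5): [0,3,4], [0,4,5], [0,4,6], [1,2,3], [1,2,6]

Hence C_0 ≅ Z^7, C_1 ≅ Z^13, C_2 ≅ Z^5.

The boundary map ∂_1: C_1 → C_0 is given by ∂[p,q] = [q] − [p]. For instance
  ∂[1,6] = [6] − [1].
This gives a 7×13 integer matrix of rank 6; reducing to Smith normal form yields diagonal entries (1,1,1,1,1,1).

∂_2: C_2 → C_1 acts by ∂[p,q,r] = [q,r] − [p,r] + [p,q]. For instance
  ∂[0,4,6] = [4,6] − [0,6] + [0,4],
  ∂[1,2,3] = [2,3] − [1,3] + [1,2].
The 13×5 boundary matrix has rank 5 and Smith normal form diag(1,1,1,1,1).

Computing H_k = (kernel of ∂_k) / (image of ∂_{k+1}):

  H_0: rank C_0 − rank ∂_1 = 7 − 6 = 1, and the invariant factors of ∂_1 are all 1, so H_0 = Z.
  H_1: rank ker ∂_1 − rank ∂_2 = (13 − 6) − 5 = 2, and the invariant factors of ∂_2 are all 1, so H_1 = Z^2.
  H_2: rank ker ∂_2 − rank ∂_3 = (5 − 5) − 0 = 0, and there is no ∂_3, so H_2 = 0.

As a check, the Euler characteristic is 7 − 13 + 5 = -1, which agrees with 1 − 2 + 0 = -1.

H_0 ≅ Z,  H_1 ≅ Z^2,  H_2 = 0.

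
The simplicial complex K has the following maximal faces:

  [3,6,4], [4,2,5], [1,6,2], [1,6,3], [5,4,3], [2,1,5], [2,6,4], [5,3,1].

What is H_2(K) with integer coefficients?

H_2 ≅ Z.

Fix the vertex order 1 < 2 < 3 < 4 < 5 < 6 and write every simplex with vertices in increasing order. Then dim K = 2 and the simplices of K are:

  0-simplices (6): [1], [2], [3], [4], [5], [6]
  1-simplices (12): [1,2], [1,3], [1,5], [1,6], [2,4], [2,5], [2,6], [3,4], [3,5], [3,6], [4,5], [4,6]
  2-simplices (8): [1,2,5], [1,2,6], [1,3,5], [1,3,6], [2,4,5], [2,4,6], [3,4,5], [3,4,6]

Hence C_0 ≅ Z^6, C_1 ≅ Z^12, C_2 ≅ Z^8.

∂_1: C_1 → C_0 is given by ∂[p,q] = [q] − [p]. For instance
  ∂[1,3] = [3] − [1].
The 6×12 boundary matrix has rank 5 and Smith normal form diag(1,1,1,1,1).

∂_2: C_2 → C_1 acts by ∂[p,q,r] = [q,r] − [p,r] + [p,q]. For instance
  ∂[2,4,6] = [4,6] − [2,6] + [2,4],
  ∂[1,2,6] = [2,6] − [1,6] + [1,2].
The resulting 12×8 matrix has rank 7, and its Smith normal form has invariant factors (1,1,1,1,1,1,1).

Reading off H_k = ker ∂_k / im ∂_{k+1}:

  H_2: rank ker ∂_2 − rank ∂_3 = (8 − 7) − 0 = 1, and there is no ∂_3, so H_2 = Z.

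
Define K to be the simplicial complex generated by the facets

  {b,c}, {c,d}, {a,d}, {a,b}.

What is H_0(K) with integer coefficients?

Order the vertices as a < b < c < d. Listing each simplex with vertices in this order, K has dimension 1 with simplices:

  0-simplices (4): a, b, c, d
  1-simplices (4): ab, ad, bc, cd

so the chain groups are C_0 ≅ Z^4, C_1 ≅ Z^4.

∂_1: C_1 → C_0 is given by ∂[p,q] = [q] − [p]. For instance
  ∂ad = d − a.
The resulting 4×4 matrix has rank 3, and its Smith normal form has invariant factors (1,1,1).

Now H_k = ker ∂_k / im ∂_{k+1}, so:

  H_0: rank C_0 − rank ∂_1 = 4 − 3 = 1, and the invariant factors of ∂_1 are all 1, so H_0 ≅ Z.

H_0 ≅ Z.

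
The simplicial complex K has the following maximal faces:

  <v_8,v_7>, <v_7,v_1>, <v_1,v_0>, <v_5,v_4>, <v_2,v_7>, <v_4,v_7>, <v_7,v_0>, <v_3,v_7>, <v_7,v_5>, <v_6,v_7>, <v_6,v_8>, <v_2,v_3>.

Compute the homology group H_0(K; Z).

K has 9 vertices, 12 edges.
rank ∂_0 = 0, rank ∂_1 = 8 ⇒ b_0 = 9 − 0 − 8 = 1; all invariant factors of ∂_1 are 1 so no torsion. So H_0 ≅ Z.

H_0 ≅ Z.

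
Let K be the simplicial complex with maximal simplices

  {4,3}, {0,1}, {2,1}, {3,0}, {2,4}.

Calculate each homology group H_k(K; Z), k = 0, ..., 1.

H_0 = Z,  H_1 = Z.

We work with the vertex ordering 0 < 1 < 2 < 3 < 4. The simplices of K, each written with vertices in increasing order, are:

  0-simplices (5): [0], [1], [2], [3], [4]
  1-simplices (5): [0,1], [0,3], [1,2], [2,4], [3,4]

so the chain groups are C_0 ≅ Z^5, C_1 ≅ Z^5.

Boundary ∂_1: C_1 → C_0 is given by ∂[p,q] = [q] − [p].
This gives a 5×5 integer matrix of rank 4; reducing to Smith normal form yields diagonal entries (1,1,1,1).

From H_k ≅ ker(∂_k) / im(∂_{k+1}) we obtain:

  H_0: rank C_0 − rank ∂_1 = 5 − 4 = 1, and the invariant factors of ∂_1 are all 1, so H_0 ≅ Z.
  H_1: rank ker ∂_1 − rank ∂_2 = (5 − 4) − 0 = 1, and there is no ∂_2, so H_1 ≅ Z.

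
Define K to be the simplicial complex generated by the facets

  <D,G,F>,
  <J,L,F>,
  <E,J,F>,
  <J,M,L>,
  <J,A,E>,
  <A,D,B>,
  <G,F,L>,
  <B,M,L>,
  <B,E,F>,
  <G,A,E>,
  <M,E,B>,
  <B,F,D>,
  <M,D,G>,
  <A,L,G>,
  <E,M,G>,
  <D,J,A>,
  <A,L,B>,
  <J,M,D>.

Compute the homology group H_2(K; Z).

H_2 ≅ Z.

We work with the vertex ordering A < B < D < E < F < G < J < L < M. The simplices of K, each written with vertices in increasing order, are:

  0-simplices (9): A, B, D, E, F, G, J, L, M
  1-simplices (27): AB, AD, AE, AG, AJ, AL, BD, BE, BF, BL, BM, DF, DG, DJ, DM, EF, EG, EJ, EM, FG, FJ, FL, GL, GM, JL, JM, LM
  2-simplices (18): ABD, ABL, ADJ, AEG, AEJ, AGL, BDF, BEF, BEM, BLM, DFG, DGM, DJM, EFJ, EGM, FGL, FJL, JLM

so the chain groups are C_0 ≅ Z^9, C_1 ≅ Z^27, C_2 ≅ Z^18.

Boundary ∂_1: C_1 → C_0 sends each edge [p,q] (with p < q) to q − p. For instance
  ∂EG = G − E.
This gives a 9×27 integer matrix of rank 8; reducing to Smith normal form yields diagonal entries (1,1,1,1,1,1,1,1).

Boundary ∂_2: C_2 → C_1 acts by ∂[p,q,r] = [q,r] − [p,r] + [p,q]. For instance
  ∂AGL = GL − AL + AG,
  ∂DGM = GM − DM + DG.
The 27×18 boundary matrix has rank 17 and Smith normal form diag(1,1,1,1,1,1,1,1,1,1,1,1,1,1,1,1,1).

Now H_k = ker ∂_k / im ∂_{k+1}, so:

  H_2: rank ker ∂_2 − rank ∂_3 = (18 − 17) − 0 = 1, and there is no ∂_3, so H_2 ≅ Z.

(K is a triangulation of the torus T^2.)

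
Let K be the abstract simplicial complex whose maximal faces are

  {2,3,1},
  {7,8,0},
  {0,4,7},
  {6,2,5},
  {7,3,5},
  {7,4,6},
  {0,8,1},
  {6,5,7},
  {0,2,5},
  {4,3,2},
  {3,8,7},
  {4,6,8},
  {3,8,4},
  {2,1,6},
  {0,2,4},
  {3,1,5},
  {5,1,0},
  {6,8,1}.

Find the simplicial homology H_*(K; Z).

H_0 ≅ Z,  H_1 ≅ Z ⊕ Z/2,  H_2 = 0.

Take the total order 0 < 1 < 2 < 3 < 4 < 5 < 6 < 7 < 8 on the vertex set. Then K (dimension 2) consists of the simplices:

  0-simplices (9): [0], [1], [2], [3], [4], [5], [6], [7], [8]
  1-simplices (27): (27 of them)
  2-simplices (18): [0,1,5], [0,1,8], [0,2,4], [0,2,5], [0,4,7], [0,7,8], [1,2,3], [1,2,6], [1,3,5], [1,6,8], [2,3,4], [2,5,6], [3,4,8], [3,5,7], [3,7,8], [4,6,7], [4,6,8], [5,6,7]

giving chain groups C_0 ≅ Z^9, C_1 ≅ Z^27, C_2 ≅ Z^18.

The boundary map ∂_1: C_1 → C_0 is given by ∂[p,q] = [q] − [p].
This gives a 9×27 integer matrix of rank 8; reducing to Smith normal form yields diagonal entries (1,1,1,1,1,1,1,1).

Boundary ∂_2: C_2 → C_1 acts by ∂[p,q,r] = [q,r] − [p,r] + [p,q]. For instance
  ∂[1,2,3] = [2,3] − [1,3] + [1,2],
  ∂[2,5,6] = [5,6] − [2,6] + [2,5].
The 27×18 boundary matrix has rank 18 and Smith normal form diag(1,1,1,1,1,1,1,1,1,1,1,1,1,1,1,1,1,2).

Computing H_k = (kernel of ∂_k) / (image of ∂_{k+1}):

  H_0: rank C_0 − rank ∂_1 = 9 − 8 = 1, and the invariant factors of ∂_1 are all 1, so H_0 = Z.
  H_1: rank ker ∂_1 − rank ∂_2 = (27 − 8) − 18 = 1, and ∂_2 has invariant factor 2 > 1, so H_1 = Z ⊕ Z/2.
  H_2: rank ker ∂_2 − rank ∂_3 = (18 − 18) − 0 = 0, and there is no ∂_3, so H_2 = 0.

As a check, the Euler characteristic is 9 − 27 + 18 = 0, which agrees with 1 − 1 + 0 = 0.
(K is a triangulation of the Klein bottle.)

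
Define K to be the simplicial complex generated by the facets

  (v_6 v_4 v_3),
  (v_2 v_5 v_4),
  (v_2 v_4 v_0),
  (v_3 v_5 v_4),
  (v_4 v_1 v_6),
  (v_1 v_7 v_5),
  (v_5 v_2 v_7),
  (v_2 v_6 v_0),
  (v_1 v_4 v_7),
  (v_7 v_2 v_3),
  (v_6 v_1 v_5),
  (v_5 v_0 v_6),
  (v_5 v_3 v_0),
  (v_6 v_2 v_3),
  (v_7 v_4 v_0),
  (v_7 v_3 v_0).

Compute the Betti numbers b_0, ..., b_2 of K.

Order the vertices as v_0 < v_1 < v_2 < v_3 < v_4 < v_5 < v_6 < v_7. Listing each simplex with vertices in this order, K has dimension 2 with simplices:

  0-simplices (8): [v_0], [v_1], [v_2], [v_3], [v_4], [v_5], [v_6], [v_7]
  1-simplices (24): (24 of them)
  2-simplices (16): (16 of them)

giving chain groups C_0 ≅ Z^8, C_1 ≅ Z^24, C_2 ≅ Z^16.

∂_1: C_1 → C_0 maps an edge to its endpoints' difference, ∂[p,q] = q − p.
As a 8×24 matrix over Z this has rank 7, with invariant factors (1,1,1,1,1,1,1).

The boundary map ∂_2: C_2 → C_1 acts by ∂[p,q,r] = [q,r] − [p,r] + [p,q]. For instance
  ∂[v_3,v_4,v_6] = [v_4,v_6] − [v_3,v_6] + [v_3,v_4],
  ∂[v_0,v_3,v_5] = [v_3,v_5] − [v_0,v_5] + [v_0,v_3].
This gives a 24×16 integer matrix of rank 15; reducing to Smith normal form yields diagonal entries (1,1,1,1,1,1,1,1,1,1,1,1,1,1,1).

From H_k ≅ ker(∂_k) / im(∂_{k+1}) we obtain:

  H_0: rank C_0 − rank ∂_1 = 8 − 7 = 1, and the invariant factors of ∂_1 are all 1, so H_0 ≅ Z.
  H_1: rank ker ∂_1 − rank ∂_2 = (24 − 7) − 15 = 2, and the invariant factors of ∂_2 are all 1, so H_1 ≅ Z^2.
  H_2: rank ker ∂_2 − rank ∂_3 = (16 − 15) − 0 = 1, and there is no ∂_3, so H_2 ≅ Z.

As a check, the Euler characteristic is 8 − 24 + 16 = 0, which agrees with 1 − 2 + 1 = 0.

Hence the Betti numbers are b_0 = 1, b_1 = 2, b_2 = 1.

b_0 = 1, b_1 = 2, b_2 = 1.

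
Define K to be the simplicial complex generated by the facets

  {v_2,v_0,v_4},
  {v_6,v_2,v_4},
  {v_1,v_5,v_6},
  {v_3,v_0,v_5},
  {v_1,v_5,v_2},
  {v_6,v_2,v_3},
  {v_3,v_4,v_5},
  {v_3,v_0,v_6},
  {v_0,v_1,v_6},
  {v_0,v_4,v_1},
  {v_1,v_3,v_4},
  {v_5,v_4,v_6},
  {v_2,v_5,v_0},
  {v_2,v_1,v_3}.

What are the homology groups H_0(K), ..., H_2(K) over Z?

H_0 = Z,  H_1 = Z^2,  H_2 = Z.

Take the total order v_0 < v_1 < v_2 < v_3 < v_4 < v_5 < v_6 on the vertex set. Then K (dimension 2) consists of the simplices:

  0-simplices (7): [v_0], [v_1], [v_2], [v_3], [v_4], [v_5], [v_6]
  1-simplices (21): (21 of them)
  2-simplices (14): (14 of them)

so the chain groups are C_0 ≅ Z^7, C_1 ≅ Z^21, C_2 ≅ Z^14.

The boundary map ∂_1: C_1 → C_0 maps an edge to its endpoints' difference, ∂[p,q] = q − p.
This gives a 7×21 integer matrix of rank 6; reducing to Smith normal form yields diagonal entries (1,1,1,1,1,1).

Boundary ∂_2: C_2 → C_1 sends each 2-simplex [p,q,r] to [q,r] − [p,r] + [p,q]. For instance
  ∂[v_0,v_1,v_6] = [v_1,v_6] − [v_0,v_6] + [v_0,v_1],
  ∂[v_1,v_5,v_6] = [v_5,v_6] − [v_1,v_6] + [v_1,v_5].
The resulting 21×14 matrix has rank 13, and its Smith normal form has invariant factors (1,1,1,1,1,1,1,1,1,1,1,1,1).

From H_k ≅ ker(∂_k) / im(∂_{k+1}) we obtain:

  H_0: rank C_0 − rank ∂_1 = 7 − 6 = 1, and the invariant factors of ∂_1 are all 1, so H_0 ≅ Z.
  H_1: rank ker ∂_1 − rank ∂_2 = (21 − 6) − 13 = 2, and the invariant factors of ∂_2 are all 1, so H_1 ≅ Z^2.
  H_2: rank ker ∂_2 − rank ∂_3 = (14 − 13) − 0 = 1, and there is no ∂_3, so H_2 ≅ Z.

(K is a triangulation of the torus T^2.)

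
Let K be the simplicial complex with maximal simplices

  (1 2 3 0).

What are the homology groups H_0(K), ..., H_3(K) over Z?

Take the total order 0 < 1 < 2 < 3 on the vertex set. Then K (dimension 3) consists of the simplices:

  0-simplices (4): [0], [1], [2], [3]
  1-simplices (6): [0,1], [0,2], [0,3], [1,2], [1,3], [2,3]
  2-simplices (4): [0,1,2], [0,1,3], [0,2,3], [1,2,3]
  3-simplices (1): [0,1,2,3]

giving chain groups C_0 ≅ Z^4, C_1 ≅ Z^6, C_2 ≅ Z^4, C_3 ≅ Z^1.

Boundary ∂_1: C_1 → C_0 maps an edge to its endpoints' difference, ∂[p,q] = q − p. For instance
  ∂[0,1] = [1] − [0].
This gives a 4×6 integer matrix of rank 3; reducing to Smith normal form yields diagonal entries (1,1,1).

∂_2: C_2 → C_1 sends each 2-simplex [p,q,r] to [q,r] − [p,r] + [p,q]. For instance
  ∂[0,2,3] = [2,3] − [0,3] + [0,2],
  ∂[0,1,3] = [1,3] − [0,3] + [0,1].
This gives a 6×4 integer matrix of rank 3; reducing to Smith normal form yields diagonal entries (1,1,1).

∂_3: C_3 → C_2 sends each 3-simplex σ to the alternating sum Σ_i (−1)^i (σ with its i-th vertex removed). For instance
  ∂[0,1,2,3] = [1,2,3] − [0,2,3] + [0,1,3] − [0,1,2].
As a 4×1 matrix over Z this has rank 1, with invariant factors (1).

From H_k ≅ ker(∂_k) / im(∂_{k+1}) we obtain:

  H_0: rank C_0 − rank ∂_1 = 4 − 3 = 1, and the invariant factors of ∂_1 are all 1, so H_0 = Z.
  H_1: rank ker ∂_1 − rank ∂_2 = (6 − 3) − 3 = 0, and the invariant factors of ∂_2 are all 1, so H_1 = 0.
  H_2: rank ker ∂_2 − rank ∂_3 = (4 − 3) − 1 = 0, and the invariant factors of ∂_3 are all 1, so H_2 = 0.
  H_3: rank ker ∂_3 − rank ∂_4 = (1 − 1) − 0 = 0, and there is no ∂_4, so H_3 = 0.

H_0 ≅ Z,  H_1 = 0,  H_2 = 0,  H_3 = 0.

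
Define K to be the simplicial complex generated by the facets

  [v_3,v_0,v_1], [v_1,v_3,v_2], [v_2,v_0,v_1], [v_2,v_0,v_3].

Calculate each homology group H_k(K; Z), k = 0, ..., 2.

Fix the vertex order v_0 < v_1 < v_2 < v_3 and write every simplex with vertices in increasing order. Then dim K = 2 and the simplices of K are:

  0-simplices (4): [v_0], [v_1], [v_2], [v_3]
  1-simplices (6): [v_0,v_1], [v_0,v_2], [v_0,v_3], [v_1,v_2], [v_1,v_3], [v_2,v_3]
  2-simplices (4): [v_0,v_1,v_2], [v_0,v_1,v_3], [v_0,v_2,v_3], [v_1,v_2,v_3]

giving chain groups C_0 ≅ Z^4, C_1 ≅ Z^6, C_2 ≅ Z^4.

∂_1: C_1 → C_0 sends each edge [p,q] (with p < q) to q − p. For instance
  ∂[v_2,v_3] = [v_3] − [v_2].
The 4×6 boundary matrix has rank 3 and Smith normal form diag(1,1,1).

The boundary map ∂_2: C_2 → C_1 acts by ∂[p,q,r] = [q,r] − [p,r] + [p,q]. For instance
  ∂[v_0,v_1,v_3] = [v_1,v_3] − [v_0,v_3] + [v_0,v_1],
  ∂[v_0,v_1,v_2] = [v_1,v_2] − [v_0,v_2] + [v_0,v_1].
The resulting 6×4 matrix has rank 3, and its Smith normal form has invariant factors (1,1,1).

From H_k ≅ ker(∂_k) / im(∂_{k+1}) we obtain:

  H_0: rank C_0 − rank ∂_1 = 4 − 3 = 1, and the invariant factors of ∂_1 are all 1, so H_0 ≅ Z.
  H_1: rank ker ∂_1 − rank ∂_2 = (6 − 3) − 3 = 0, and the invariant factors of ∂_2 are all 1, so H_1 ≅ 0.
  H_2: rank ker ∂_2 − rank ∂_3 = (4 − 3) − 0 = 1, and there is no ∂_3, so H_2 ≅ Z.

H_0 ≅ Z,  H_1 = 0,  H_2 ≅ Z.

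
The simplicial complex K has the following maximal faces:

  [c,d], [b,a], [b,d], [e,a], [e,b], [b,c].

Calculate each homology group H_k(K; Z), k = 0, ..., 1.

H_0 ≅ Z,  H_1 ≅ Z^2.

Fix the vertex order a < b < c < d < e and write every simplex with vertices in increasing order. Then dim K = 1 and the simplices of K are:

  0-simplices (5): a, b, c, d, e
  1-simplices (6): ab, ae, bc, bd, be, cd

giving chain groups C_0 ≅ Z^5, C_1 ≅ Z^6.

The boundary map ∂_1: C_1 → C_0 sends each edge [p,q] (with p < q) to q − p.
As a 5×6 matrix over Z this has rank 4, with invariant factors (1,1,1,1).

Computing H_k = (kernel of ∂_k) / (image of ∂_{k+1}):

  H_0: rank C_0 − rank ∂_1 = 5 − 4 = 1, and the invariant factors of ∂_1 are all 1, so H_0 ≅ Z.
  H_1: rank ker ∂_1 − rank ∂_2 = (6 − 4) − 0 = 2, and there is no ∂_2, so H_1 ≅ Z^2.

(K is a triangulation of a wedge of 2 circles.)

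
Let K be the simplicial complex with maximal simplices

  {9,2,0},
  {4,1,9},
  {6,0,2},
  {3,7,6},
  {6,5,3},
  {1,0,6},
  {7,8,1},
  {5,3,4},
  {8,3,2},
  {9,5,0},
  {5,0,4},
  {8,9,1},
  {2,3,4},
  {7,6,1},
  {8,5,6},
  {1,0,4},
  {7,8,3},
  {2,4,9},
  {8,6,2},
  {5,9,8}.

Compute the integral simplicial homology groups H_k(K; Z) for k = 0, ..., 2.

K has 10 vertices, 30 edges, 20 triangles.
rank ∂_0 = 0, rank ∂_1 = 9 ⇒ b_0 = 10 − 0 − 9 = 1; all invariant factors of ∂_1 are 1 so no torsion. So H_0 = Z.
rank ∂_1 = 9, rank ∂_2 = 20 ⇒ b_1 = 30 − 9 − 20 = 1; ∂_2 has invariant factor(s) [2] giving torsion. So H_1 = Z × Z/2.
rank ∂_2 = 20, rank ∂_3 = 0 ⇒ b_2 = 20 − 20 − 0 = 0. So H_2 = 0.

H_0 = Z,  H_1 = Z × Z/2,  H_2 = 0.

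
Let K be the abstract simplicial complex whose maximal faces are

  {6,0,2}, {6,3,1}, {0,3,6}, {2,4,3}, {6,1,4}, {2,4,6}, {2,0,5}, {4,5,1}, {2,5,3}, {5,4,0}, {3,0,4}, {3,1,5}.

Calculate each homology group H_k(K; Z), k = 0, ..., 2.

H_0 = Z,  H_1 = Z_2,  H_2 = 0.

We work with the vertex ordering 0 < 1 < 2 < 3 < 4 < 5 < 6. The simplices of K, each written with vertices in increasing order, are:

  0-simplices (7): [0], [1], [2], [3], [4], [5], [6]
  1-simplices (18): [0,2], [0,3], [0,4], [0,5], [0,6], [1,3], [1,4], [1,5], [1,6], [2,3], [2,4], [2,5], [2,6], [3,4], [3,5], [3,6], [4,5], [4,6]
  2-simplices (12): [0,2,5], [0,2,6], [0,3,4], [0,3,6], [0,4,5], [1,3,5], [1,3,6], [1,4,5], [1,4,6], [2,3,4], [2,3,5], [2,4,6]

giving chain groups C_0 ≅ Z^7, C_1 ≅ Z^18, C_2 ≅ Z^12.

The boundary map ∂_1: C_1 → C_0 maps an edge to its endpoints' difference, ∂[p,q] = q − p. For instance
  ∂[2,3] = [3] − [2].
This gives a 7×18 integer matrix of rank 6; reducing to Smith normal form yields diagonal entries (1,1,1,1,1,1).

The boundary map ∂_2: C_2 → C_1 sends each 2-simplex [p,q,r] to [q,r] − [p,r] + [p,q]. For instance
  ∂[2,4,6] = [4,6] − [2,6] + [2,4],
  ∂[0,3,4] = [3,4] − [0,4] + [0,3].
The resulting 18×12 matrix has rank 12, and its Smith normal form has invariant factors (1,1,1,1,1,1,1,1,1,1,1,2).

Now H_k = ker ∂_k / im ∂_{k+1}, so:

  H_0: rank C_0 − rank ∂_1 = 7 − 6 = 1, and the invariant factors of ∂_1 are all 1, so H_0 ≅ Z.
  H_1: rank ker ∂_1 − rank ∂_2 = (18 − 6) − 12 = 0, and ∂_2 has invariant factor 2 > 1, so H_1 ≅ Z_2.
  H_2: rank ker ∂_2 − rank ∂_3 = (12 − 12) − 0 = 0, and there is no ∂_3, so H_2 ≅ 0.

As a check, the Euler characteristic is 7 − 18 + 12 = 1, which agrees with 1 − 0 + 0 = 1.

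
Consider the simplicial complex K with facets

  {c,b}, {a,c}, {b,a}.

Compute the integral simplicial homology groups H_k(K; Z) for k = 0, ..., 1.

Take the total order a < b < c on the vertex set. Then K (dimension 1) consists of the simplices:

  0-simplices (3): a, b, c
  1-simplices (3): ab, ac, bc

giving chain groups C_0 ≅ Z^3, C_1 ≅ Z^3.

∂_1: C_1 → C_0 sends each edge [p,q] (with p < q) to q − p.
The 3×3 boundary matrix has rank 2 and Smith normal form diag(1,1).

From H_k ≅ ker(∂_k) / im(∂_{k+1}) we obtain:

  H_0: rank C_0 − rank ∂_1 = 3 − 2 = 1, and the invariant factors of ∂_1 are all 1, so H_0 = Z.
  H_1: rank ker ∂_1 − rank ∂_2 = (3 − 2) − 0 = 1, and there is no ∂_2, so H_1 = Z.

(K is a triangulation of the circle S^1.)

H_0 = Z,  H_1 = Z.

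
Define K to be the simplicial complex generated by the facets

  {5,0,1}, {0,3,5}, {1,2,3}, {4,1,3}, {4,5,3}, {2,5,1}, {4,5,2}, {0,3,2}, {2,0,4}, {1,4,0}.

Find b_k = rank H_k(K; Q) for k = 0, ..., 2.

b_0 = 1, b_1 = 0, b_2 = 0.

Fix the vertex order 0 < 1 < 2 < 3 < 4 < 5 and write every simplex with vertices in increasing order. Then dim K = 2 and the simplices of K are:

  0-simplices (6): [0], [1], [2], [3], [4], [5]
  1-simplices (15): [0,1], [0,2], [0,3], [0,4], [0,5], [1,2], [1,3], [1,4], [1,5], [2,3], [2,4], [2,5], [3,4], [3,5], [4,5]
  2-simplices (10): [0,1,4], [0,1,5], [0,2,3], [0,2,4], [0,3,5], [1,2,3], [1,2,5], [1,3,4], [2,4,5], [3,4,5]

giving chain groups C_0 ≅ Z^6, C_1 ≅ Z^15, C_2 ≅ Z^10.

Boundary ∂_1: C_1 → C_0 is given by ∂[p,q] = [q] − [p].
The 6×15 boundary matrix has rank 5 and Smith normal form diag(1,1,1,1,1).

∂_2: C_2 → C_1 acts by ∂[p,q,r] = [q,r] − [p,r] + [p,q]. For instance
  ∂[0,2,3] = [2,3] − [0,3] + [0,2],
  ∂[0,1,4] = [1,4] − [0,4] + [0,1].
The resulting 15×10 matrix has rank 10, and its Smith normal form has invariant factors (1,1,1,1,1,1,1,1,1,2).

From H_k ≅ ker(∂_k) / im(∂_{k+1}) we obtain:

  H_0: rank C_0 − rank ∂_1 = 6 − 5 = 1, and the invariant factors of ∂_1 are all 1, so H_0 = Z.
  H_1: rank ker ∂_1 − rank ∂_2 = (15 − 5) − 10 = 0, and ∂_2 has invariant factor 2 > 1, so H_1 = Z_2.
  H_2: rank ker ∂_2 − rank ∂_3 = (10 − 10) − 0 = 0, and there is no ∂_3, so H_2 = 0.

(K is a triangulation of the real projective plane RP^2.)

Hence the Betti numbers are b_0 = 1, b_1 = 0, b_2 = 0.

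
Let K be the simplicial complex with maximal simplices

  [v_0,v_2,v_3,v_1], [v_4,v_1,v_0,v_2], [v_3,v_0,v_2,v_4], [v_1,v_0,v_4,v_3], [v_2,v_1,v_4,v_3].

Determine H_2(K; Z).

H_2 ≅ 0.

Fix the vertex order v_0 < v_1 < v_2 < v_3 < v_4 and write every simplex with vertices in increasing order. Then dim K = 3 and the simplices of K are:

  0-simplices (5): [v_0], [v_1], [v_2], [v_3], [v_4]
  1-simplices (10): [v_0,v_1], [v_0,v_2], [v_0,v_3], [v_0,v_4], [v_1,v_2], [v_1,v_3], [v_1,v_4], [v_2,v_3], [v_2,v_4], [v_3,v_4]
  2-simplices (10): [v_0,v_1,v_2], [v_0,v_1,v_3], [v_0,v_1,v_4], [v_0,v_2,v_3], [v_0,v_2,v_4], [v_0,v_3,v_4], [v_1,v_2,v_3], [v_1,v_2,v_4], [v_1,v_3,v_4], [v_2,v_3,v_4]
  3-simplices (5): [v_0,v_1,v_2,v_3], [v_0,v_1,v_2,v_4], [v_0,v_1,v_3,v_4], [v_0,v_2,v_3,v_4], [v_1,v_2,v_3,v_4]

Hence C_0 ≅ Z^5, C_1 ≅ Z^10, C_2 ≅ Z^10, C_3 ≅ Z^5.

Boundary ∂_1: C_1 → C_0 sends each edge [p,q] (with p < q) to q − p.
As a 5×10 matrix over Z this has rank 4, with invariant factors (1,1,1,1).

The boundary map ∂_2: C_2 → C_1 sends each 2-simplex [p,q,r] to [q,r] − [p,r] + [p,q]. For instance
  ∂[v_0,v_2,v_4] = [v_2,v_4] − [v_0,v_4] + [v_0,v_2],
  ∂[v_1,v_3,v_4] = [v_3,v_4] − [v_1,v_4] + [v_1,v_3].
This gives a 10×10 integer matrix of rank 6; reducing to Smith normal form yields diagonal entries (1,1,1,1,1,1).

The boundary map ∂_3: C_3 → C_2 sends each 3-simplex σ to the alternating sum Σ_i (−1)^i (σ with its i-th vertex removed). For instance
  ∂[v_0,v_1,v_2,v_3] = [v_1,v_2,v_3] − [v_0,v_2,v_3] + [v_0,v_1,v_3] − [v_0,v_1,v_2],
  ∂[v_1,v_2,v_3,v_4] = [v_2,v_3,v_4] − [v_1,v_3,v_4] + [v_1,v_2,v_4] − [v_1,v_2,v_3].
The resulting 10×5 matrix has rank 4, and its Smith normal form has invariant factors (1,1,1,1).

Now H_k = ker ∂_k / im ∂_{k+1}, so:

  H_2: rank ker ∂_2 − rank ∂_3 = (10 − 6) − 4 = 0, and the invariant factors of ∂_3 are all 1, so H_2 ≅ 0.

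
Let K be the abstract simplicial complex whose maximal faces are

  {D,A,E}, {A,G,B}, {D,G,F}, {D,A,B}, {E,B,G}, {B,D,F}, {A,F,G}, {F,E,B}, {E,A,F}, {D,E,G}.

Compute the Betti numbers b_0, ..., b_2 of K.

Take the total order A < B < D < E < F < G on the vertex set. Then K (dimension 2) consists of the simplices:

  0-simplices (6): A, B, D, E, F, G
  1-simplices (15): AB, AD, AE, AF, AG, BD, BE, BF, BG, DE, DF, DG, EF, EG, FG
  2-simplices (10): ABD, ABG, ADE, AEF, AFG, BDF, BEF, BEG, DEG, DFG

giving chain groups C_0 ≅ Z^6, C_1 ≅ Z^15, C_2 ≅ Z^10.

Boundary ∂_1: C_1 → C_0 is given by ∂[p,q] = [q] − [p]. For instance
  ∂AB = B − A.
As a 6×15 matrix over Z this has rank 5, with invariant factors (1,1,1,1,1).

Boundary ∂_2: C_2 → C_1 sends each 2-simplex [p,q,r] to [q,r] − [p,r] + [p,q]. For instance
  ∂AEF = EF − AF + AE,
  ∂ABD = BD − AD + AB.
As a 15×10 matrix over Z this has rank 10, with invariant factors (1,1,1,1,1,1,1,1,1,2).

Reading off H_k = ker ∂_k / im ∂_{k+1}:

  H_0: rank C_0 − rank ∂_1 = 6 − 5 = 1, and the invariant factors of ∂_1 are all 1, so H_0 = Z.
  H_1: rank ker ∂_1 − rank ∂_2 = (15 − 5) − 10 = 0, and ∂_2 has invariant factor 2 > 1, so H_1 = Z/2.
  H_2: rank ker ∂_2 − rank ∂_3 = (10 − 10) − 0 = 0, and there is no ∂_3, so H_2 = 0.

(K is a triangulation of the real projective plane RP^2.)

Hence the Betti numbers are b_0 = 1, b_1 = 0, b_2 = 0.

b_0 = 1, b_1 = 0, b_2 = 0.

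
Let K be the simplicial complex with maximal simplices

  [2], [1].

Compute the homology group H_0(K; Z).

H_0 = Z^2.

K has 2 vertices.
rank ∂_0 = 0, rank ∂_1 = 0 ⇒ b_0 = 2 − 0 − 0 = 2. So H_0 = Z^2.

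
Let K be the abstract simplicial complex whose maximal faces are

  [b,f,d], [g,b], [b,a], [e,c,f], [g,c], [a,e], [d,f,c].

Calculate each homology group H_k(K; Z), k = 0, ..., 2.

H_0 ≅ Z,  H_1 ≅ Z^2,  H_2 = 0.

We work with the vertex ordering a < b < c < d < e < f < g. The simplices of K, each written with vertices in increasing order, are:

  0-simplices (7): a, b, c, d, e, f, g
  1-simplices (11): ab, ae, bd, bf, bg, cd, ce, cf, cg, df, ef
  2-simplices (3): bdf, cdf, cef

giving chain groups C_0 ≅ Z^7, C_1 ≅ Z^11, C_2 ≅ Z^3.

Boundary ∂_1: C_1 → C_0 maps an edge to its endpoints' difference, ∂[p,q] = q − p. For instance
  ∂ef = f − e.
This gives a 7×11 integer matrix of rank 6; reducing to Smith normal form yields diagonal entries (1,1,1,1,1,1).

The boundary map ∂_2: C_2 → C_1 sends each 2-simplex [p,q,r] to [q,r] − [p,r] + [p,q]. For instance
  ∂cef = ef − cf + ce,
  ∂cdf = df − cf + cd.
This gives a 11×3 integer matrix of rank 3; reducing to Smith normal form yields diagonal entries (1,1,1).

Reading off H_k = ker ∂_k / im ∂_{k+1}:

  H_0: rank C_0 − rank ∂_1 = 7 − 6 = 1, and the invariant factors of ∂_1 are all 1, so H_0 ≅ Z.
  H_1: rank ker ∂_1 − rank ∂_2 = (11 − 6) − 3 = 2, and the invariant factors of ∂_2 are all 1, so H_1 ≅ Z^2.
  H_2: rank ker ∂_2 − rank ∂_3 = (3 − 3) − 0 = 0, and there is no ∂_3, so H_2 ≅ 0.

As a check, the Euler characteristic is 7 − 11 + 3 = -1, which agrees with 1 − 2 + 0 = -1.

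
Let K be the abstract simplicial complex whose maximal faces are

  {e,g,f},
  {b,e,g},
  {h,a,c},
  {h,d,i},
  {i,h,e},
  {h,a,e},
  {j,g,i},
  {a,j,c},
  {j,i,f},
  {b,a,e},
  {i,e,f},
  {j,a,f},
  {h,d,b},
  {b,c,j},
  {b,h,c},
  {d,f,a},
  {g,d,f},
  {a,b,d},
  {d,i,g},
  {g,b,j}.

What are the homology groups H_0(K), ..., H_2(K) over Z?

Fix the vertex order a < b < c < d < e < f < g < h < i < j and write every simplex with vertices in increasing order. Then dim K = 2 and the simplices of K are:

  0-simplices (10): a, b, c, d, e, f, g, h, i, j
  1-simplices (30): ab, ac, ad, ae, af, ah, aj, bc, bd, be, bg, bh, bj, ch, cj, df, dg, dh, di, ef, eg, eh, ei, fg, fi, fj, gi, gj, hi, ij
  2-simplices (20): abd, abe, ach, acj, adf, aeh, afj, bch, bcj, bdh, beg, bgj, dfg, dgi, dhi, efg, efi, ehi, fij, gij

Hence C_0 ≅ Z^10, C_1 ≅ Z^30, C_2 ≅ Z^20.

∂_1: C_1 → C_0 maps an edge to its endpoints' difference, ∂[p,q] = q − p.
The 10×30 boundary matrix has rank 9 and Smith normal form diag(1,1,1,1,1,1,1,1,1).

∂_2: C_2 → C_1 acts by ∂[p,q,r] = [q,r] − [p,r] + [p,q]. For instance
  ∂dhi = hi − di + dh,
  ∂bcj = cj − bj + bc.
The resulting 30×20 matrix has rank 20, and its Smith normal form has invariant factors (1,1,1,1,1,1,1,1,1,1,1,1,1,1,1,1,1,1,1,2).

Now H_k = ker ∂_k / im ∂_{k+1}, so:

  H_0: rank C_0 − rank ∂_1 = 10 − 9 = 1, and the invariant factors of ∂_1 are all 1, so H_0 = Z.
  H_1: rank ker ∂_1 − rank ∂_2 = (30 − 9) − 20 = 1, and ∂_2 has invariant factor 2 > 1, so H_1 = Z ⊕ Z/2Z.
  H_2: rank ker ∂_2 − rank ∂_3 = (20 − 20) − 0 = 0, and there is no ∂_3, so H_2 = 0.

H_0 = Z,  H_1 = Z ⊕ Z/2Z,  H_2 = 0.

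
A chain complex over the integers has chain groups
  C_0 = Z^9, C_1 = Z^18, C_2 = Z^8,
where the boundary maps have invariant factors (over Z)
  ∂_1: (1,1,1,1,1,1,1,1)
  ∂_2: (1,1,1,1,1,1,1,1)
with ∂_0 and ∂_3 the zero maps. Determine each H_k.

H_0: b_0 = 9 − 0 − 8 = 1; torsion from ∂_1 factors > 1: none. So H_0 ≅ Z.
H_1: b_1 = 18 − 8 − 8 = 2; torsion from ∂_2 factors > 1: none. So H_1 ≅ Z^2.
H_2: b_2 = 8 − 8 − 0 = 0; torsion from ∂_3 factors > 1: none. So H_2 ≅ 0.

H_0 ≅ Z,  H_1 ≅ Z^2,  H_2 = 0.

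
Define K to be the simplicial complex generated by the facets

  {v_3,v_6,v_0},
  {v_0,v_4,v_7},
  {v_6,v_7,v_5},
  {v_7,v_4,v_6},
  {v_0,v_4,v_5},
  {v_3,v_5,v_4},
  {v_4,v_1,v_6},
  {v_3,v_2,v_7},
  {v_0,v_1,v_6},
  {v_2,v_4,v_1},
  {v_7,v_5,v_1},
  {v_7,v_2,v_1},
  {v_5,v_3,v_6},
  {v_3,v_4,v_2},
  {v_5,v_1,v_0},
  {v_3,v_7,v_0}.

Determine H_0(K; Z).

H_0 = Z.

Take the total order v_0 < v_1 < v_2 < v_3 < v_4 < v_5 < v_6 < v_7 on the vertex set. Then K (dimension 2) consists of the simplices:

  0-simplices (8): [v_0], [v_1], [v_2], [v_3], [v_4], [v_5], [v_6], [v_7]
  1-simplices (24): (24 of them)
  2-simplices (16): (16 of them)

giving chain groups C_0 ≅ Z^8, C_1 ≅ Z^24, C_2 ≅ Z^16.

The boundary map ∂_1: C_1 → C_0 maps an edge to its endpoints' difference, ∂[p,q] = q − p. For instance
  ∂[v_1,v_2] = [v_2] − [v_1].
The resulting 8×24 matrix has rank 7, and its Smith normal form has invariant factors (1,1,1,1,1,1,1).

∂_2: C_2 → C_1 sends each 2-simplex [p,q,r] to [q,r] − [p,r] + [p,q]. For instance
  ∂[v_0,v_1,v_5] = [v_1,v_5] − [v_0,v_5] + [v_0,v_1],
  ∂[v_4,v_6,v_7] = [v_6,v_7] − [v_4,v_7] + [v_4,v_6].
As a 24×16 matrix over Z this has rank 15, with invariant factors (1,1,1,1,1,1,1,1,1,1,1,1,1,1,1).

Now H_k = ker ∂_k / im ∂_{k+1}, so:

  H_0: rank C_0 − rank ∂_1 = 8 − 7 = 1, and the invariant factors of ∂_1 are all 1, so H_0 = Z.

(K is a triangulation of the torus T^2.)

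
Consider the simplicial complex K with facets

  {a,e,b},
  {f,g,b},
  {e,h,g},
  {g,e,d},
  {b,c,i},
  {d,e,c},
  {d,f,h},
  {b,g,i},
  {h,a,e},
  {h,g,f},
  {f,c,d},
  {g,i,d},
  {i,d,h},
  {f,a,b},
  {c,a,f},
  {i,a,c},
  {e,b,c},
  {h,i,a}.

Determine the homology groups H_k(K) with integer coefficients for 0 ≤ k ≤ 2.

Take the total order a < b < c < d < e < f < g < h < i on the vertex set. Then K (dimension 2) consists of the simplices:

  0-simplices (9): a, b, c, d, e, f, g, h, i
  1-simplices (27): ab, ac, ae, af, ah, ai, bc, be, bf, bg, bi, cd, ce, cf, ci, de, df, dg, dh, di, eg, eh, fg, fh, gh, gi, hi
  2-simplices (18): abe, abf, acf, aci, aeh, ahi, bce, bci, bfg, bgi, cde, cdf, deg, dfh, dgi, dhi, egh, fgh

giving chain groups C_0 ≅ Z^9, C_1 ≅ Z^27, C_2 ≅ Z^18.

Boundary ∂_1: C_1 → C_0 sends each edge [p,q] (with p < q) to q − p. For instance
  ∂bc = c − b.
This gives a 9×27 integer matrix of rank 8; reducing to Smith normal form yields diagonal entries (1,1,1,1,1,1,1,1).

The boundary map ∂_2: C_2 → C_1 acts by ∂[p,q,r] = [q,r] − [p,r] + [p,q]. For instance
  ∂bce = ce − be + bc,
  ∂ahi = hi − ai + ah.
This gives a 27×18 integer matrix of rank 18; reducing to Smith normal form yields diagonal entries (1,1,1,1,1,1,1,1,1,1,1,1,1,1,1,1,1,2).

Now H_k = ker ∂_k / im ∂_{k+1}, so:

  H_0: rank C_0 − rank ∂_1 = 9 − 8 = 1, and the invariant factors of ∂_1 are all 1, so H_0 ≅ Z.
  H_1: rank ker ∂_1 − rank ∂_2 = (27 − 8) − 18 = 1, and ∂_2 has invariant factor 2 > 1, so H_1 ≅ Z ⊕ Z_2.
  H_2: rank ker ∂_2 − rank ∂_3 = (18 − 18) − 0 = 0, and there is no ∂_3, so H_2 ≅ 0.

As a check, the Euler characteristic is 9 − 27 + 18 = 0, which agrees with 1 − 1 + 0 = 0.

H_0 ≅ Z,  H_1 ≅ Z ⊕ Z_2,  H_2 = 0.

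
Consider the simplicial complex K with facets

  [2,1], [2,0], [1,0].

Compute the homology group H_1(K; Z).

K has 3 vertices, 3 edges.
rank ∂_1 = 2, rank ∂_2 = 0 ⇒ b_1 = 3 − 2 − 0 = 1. So H_1 ≅ Z.

H_1 = Z.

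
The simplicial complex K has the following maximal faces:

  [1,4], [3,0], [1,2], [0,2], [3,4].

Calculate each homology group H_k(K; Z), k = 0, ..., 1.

H_0 = Z,  H_1 = Z.

We work with the vertex ordering 0 < 1 < 2 < 3 < 4. The simplices of K, each written with vertices in increasing order, are:

  0-simplices (5): [0], [1], [2], [3], [4]
  1-simplices (5): [0,2], [0,3], [1,2], [1,4], [3,4]

Hence C_0 ≅ Z^5, C_1 ≅ Z^5.

Boundary ∂_1: C_1 → C_0 maps an edge to its endpoints' difference, ∂[p,q] = q − p. For instance
  ∂[3,4] = [4] − [3].
The 5×5 boundary matrix has rank 4 and Smith normal form diag(1,1,1,1).

Now H_k = ker ∂_k / im ∂_{k+1}, so:

  H_0: rank C_0 − rank ∂_1 = 5 − 4 = 1, and the invariant factors of ∂_1 are all 1, so H_0 ≅ Z.
  H_1: rank ker ∂_1 − rank ∂_2 = (5 − 4) − 0 = 1, and there is no ∂_2, so H_1 ≅ Z.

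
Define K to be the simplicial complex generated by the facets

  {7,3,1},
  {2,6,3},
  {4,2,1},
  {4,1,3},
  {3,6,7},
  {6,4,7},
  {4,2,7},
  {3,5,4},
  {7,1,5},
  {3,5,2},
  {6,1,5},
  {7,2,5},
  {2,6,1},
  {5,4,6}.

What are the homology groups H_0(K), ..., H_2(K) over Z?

H_0 = Z,  H_1 = Z^2,  H_2 = Z.

We work with the vertex ordering 1 < 2 < 3 < 4 < 5 < 6 < 7. The simplices of K, each written with vertices in increasing order, are:

  0-simplices (7): [1], [2], [3], [4], [5], [6], [7]
  1-simplices (21): [1,2], [1,3], [1,4], [1,5], [1,6], [1,7], [2,3], [2,4], [2,5], [2,6], [2,7], [3,4], [3,5], [3,6], [3,7], [4,5], [4,6], [4,7], [5,6], [5,7], [6,7]
  2-simplices (14): [1,2,4], [1,2,6], [1,3,4], [1,3,7], [1,5,6], [1,5,7], [2,3,5], [2,3,6], [2,4,7], [2,5,7], [3,4,5], [3,6,7], [4,5,6], [4,6,7]

Hence C_0 ≅ Z^7, C_1 ≅ Z^21, C_2 ≅ Z^14.

∂_1: C_1 → C_0 maps an edge to its endpoints' difference, ∂[p,q] = q − p. For instance
  ∂[4,6] = [6] − [4].
This gives a 7×21 integer matrix of rank 6; reducing to Smith normal form yields diagonal entries (1,1,1,1,1,1).

Boundary ∂_2: C_2 → C_1 acts by ∂[p,q,r] = [q,r] − [p,r] + [p,q]. For instance
  ∂[2,4,7] = [4,7] − [2,7] + [2,4],
  ∂[2,3,6] = [3,6] − [2,6] + [2,3].
The resulting 21×14 matrix has rank 13, and its Smith normal form has invariant factors (1,1,1,1,1,1,1,1,1,1,1,1,1).

Computing H_k = (kernel of ∂_k) / (image of ∂_{k+1}):

  H_0: rank C_0 − rank ∂_1 = 7 − 6 = 1, and the invariant factors of ∂_1 are all 1, so H_0 ≅ Z.
  H_1: rank ker ∂_1 − rank ∂_2 = (21 − 6) − 13 = 2, and the invariant factors of ∂_2 are all 1, so H_1 ≅ Z^2.
  H_2: rank ker ∂_2 − rank ∂_3 = (14 − 13) − 0 = 1, and there is no ∂_3, so H_2 ≅ Z.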